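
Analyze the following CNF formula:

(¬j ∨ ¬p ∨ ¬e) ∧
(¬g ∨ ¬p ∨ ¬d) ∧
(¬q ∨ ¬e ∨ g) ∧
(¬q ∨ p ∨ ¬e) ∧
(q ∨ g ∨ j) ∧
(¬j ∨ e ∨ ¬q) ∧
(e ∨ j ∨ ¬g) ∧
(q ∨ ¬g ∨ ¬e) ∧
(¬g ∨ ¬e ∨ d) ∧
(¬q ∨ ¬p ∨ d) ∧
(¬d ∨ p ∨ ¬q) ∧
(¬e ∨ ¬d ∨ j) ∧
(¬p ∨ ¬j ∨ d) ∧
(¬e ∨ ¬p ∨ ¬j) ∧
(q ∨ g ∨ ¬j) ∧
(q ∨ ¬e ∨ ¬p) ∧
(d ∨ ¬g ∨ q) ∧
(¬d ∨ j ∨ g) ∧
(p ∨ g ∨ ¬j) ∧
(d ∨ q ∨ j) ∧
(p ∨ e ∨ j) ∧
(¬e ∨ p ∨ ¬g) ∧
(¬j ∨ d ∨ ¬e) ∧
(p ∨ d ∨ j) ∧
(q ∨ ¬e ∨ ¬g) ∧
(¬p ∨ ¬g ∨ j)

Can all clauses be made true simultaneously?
Yes

Yes, the formula is satisfiable.

One satisfying assignment is: j=True, d=True, p=False, g=True, q=False, e=False

Verification: With this assignment, all 26 clauses evaluate to true.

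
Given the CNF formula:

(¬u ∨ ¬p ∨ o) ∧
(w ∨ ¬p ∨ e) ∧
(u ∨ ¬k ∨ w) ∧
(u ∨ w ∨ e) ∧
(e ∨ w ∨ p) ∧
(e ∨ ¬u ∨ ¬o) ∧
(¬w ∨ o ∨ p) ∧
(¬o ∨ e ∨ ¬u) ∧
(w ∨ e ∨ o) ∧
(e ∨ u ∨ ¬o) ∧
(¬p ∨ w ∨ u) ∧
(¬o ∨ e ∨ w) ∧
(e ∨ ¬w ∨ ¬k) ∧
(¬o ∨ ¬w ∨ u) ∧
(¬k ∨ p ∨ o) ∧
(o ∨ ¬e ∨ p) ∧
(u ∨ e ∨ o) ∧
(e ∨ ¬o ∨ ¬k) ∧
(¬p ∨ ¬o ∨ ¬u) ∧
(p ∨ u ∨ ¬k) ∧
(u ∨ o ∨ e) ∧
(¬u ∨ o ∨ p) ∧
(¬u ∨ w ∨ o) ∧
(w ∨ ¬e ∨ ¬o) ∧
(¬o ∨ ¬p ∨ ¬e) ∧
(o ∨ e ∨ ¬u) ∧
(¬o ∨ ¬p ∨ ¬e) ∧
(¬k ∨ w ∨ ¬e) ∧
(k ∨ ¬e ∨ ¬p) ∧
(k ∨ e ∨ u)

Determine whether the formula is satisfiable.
Yes

Yes, the formula is satisfiable.

One satisfying assignment is: w=True, p=True, e=True, o=False, u=False, k=True

Verification: With this assignment, all 30 clauses evaluate to true.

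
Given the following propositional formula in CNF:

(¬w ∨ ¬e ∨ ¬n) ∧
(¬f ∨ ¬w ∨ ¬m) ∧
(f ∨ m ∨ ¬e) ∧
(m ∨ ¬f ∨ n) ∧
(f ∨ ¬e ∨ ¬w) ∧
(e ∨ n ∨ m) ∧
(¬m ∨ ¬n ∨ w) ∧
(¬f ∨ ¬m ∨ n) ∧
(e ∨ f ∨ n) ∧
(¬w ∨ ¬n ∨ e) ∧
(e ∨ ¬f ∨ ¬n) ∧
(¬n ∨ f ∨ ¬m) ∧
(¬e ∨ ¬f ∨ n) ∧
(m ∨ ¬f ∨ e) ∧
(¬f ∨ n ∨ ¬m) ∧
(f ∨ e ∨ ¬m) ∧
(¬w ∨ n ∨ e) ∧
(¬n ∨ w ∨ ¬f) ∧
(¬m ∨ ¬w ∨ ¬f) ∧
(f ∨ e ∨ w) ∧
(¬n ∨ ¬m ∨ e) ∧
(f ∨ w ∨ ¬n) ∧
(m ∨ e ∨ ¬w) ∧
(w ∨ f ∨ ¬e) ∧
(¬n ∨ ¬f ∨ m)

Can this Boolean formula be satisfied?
No

No, the formula is not satisfiable.

No assignment of truth values to the variables can make all 25 clauses true simultaneously.

The formula is UNSAT (unsatisfiable).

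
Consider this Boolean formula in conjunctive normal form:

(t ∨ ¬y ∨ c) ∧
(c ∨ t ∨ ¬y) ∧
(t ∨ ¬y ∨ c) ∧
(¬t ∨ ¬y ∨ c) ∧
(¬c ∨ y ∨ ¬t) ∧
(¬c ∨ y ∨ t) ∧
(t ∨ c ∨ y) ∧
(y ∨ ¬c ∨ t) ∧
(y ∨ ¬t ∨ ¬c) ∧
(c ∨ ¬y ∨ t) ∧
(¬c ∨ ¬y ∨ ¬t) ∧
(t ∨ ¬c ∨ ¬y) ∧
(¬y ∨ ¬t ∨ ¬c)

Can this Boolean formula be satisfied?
Yes

Yes, the formula is satisfiable.

One satisfying assignment is: c=False, t=True, y=False

Verification: With this assignment, all 13 clauses evaluate to true.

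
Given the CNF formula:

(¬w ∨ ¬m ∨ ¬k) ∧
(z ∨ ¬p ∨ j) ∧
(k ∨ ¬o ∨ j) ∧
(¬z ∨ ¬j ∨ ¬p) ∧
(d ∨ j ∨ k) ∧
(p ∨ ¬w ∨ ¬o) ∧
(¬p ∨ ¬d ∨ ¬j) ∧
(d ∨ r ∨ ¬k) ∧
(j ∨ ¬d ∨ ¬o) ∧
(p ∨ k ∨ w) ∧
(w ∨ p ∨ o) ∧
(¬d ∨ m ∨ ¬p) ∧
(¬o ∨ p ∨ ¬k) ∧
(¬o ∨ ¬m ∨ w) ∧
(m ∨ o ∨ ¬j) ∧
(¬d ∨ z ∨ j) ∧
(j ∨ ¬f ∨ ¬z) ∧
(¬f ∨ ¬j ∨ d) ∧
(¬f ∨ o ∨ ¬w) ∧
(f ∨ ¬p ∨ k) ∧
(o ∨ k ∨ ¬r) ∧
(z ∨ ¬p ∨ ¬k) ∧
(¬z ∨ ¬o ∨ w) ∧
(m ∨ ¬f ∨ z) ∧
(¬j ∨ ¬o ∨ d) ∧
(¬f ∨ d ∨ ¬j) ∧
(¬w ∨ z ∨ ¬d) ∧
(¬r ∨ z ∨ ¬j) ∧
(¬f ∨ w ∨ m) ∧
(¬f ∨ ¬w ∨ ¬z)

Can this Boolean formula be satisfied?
Yes

Yes, the formula is satisfiable.

One satisfying assignment is: k=False, j=True, m=True, o=False, r=False, z=False, w=True, f=False, p=False, d=False

Verification: With this assignment, all 30 clauses evaluate to true.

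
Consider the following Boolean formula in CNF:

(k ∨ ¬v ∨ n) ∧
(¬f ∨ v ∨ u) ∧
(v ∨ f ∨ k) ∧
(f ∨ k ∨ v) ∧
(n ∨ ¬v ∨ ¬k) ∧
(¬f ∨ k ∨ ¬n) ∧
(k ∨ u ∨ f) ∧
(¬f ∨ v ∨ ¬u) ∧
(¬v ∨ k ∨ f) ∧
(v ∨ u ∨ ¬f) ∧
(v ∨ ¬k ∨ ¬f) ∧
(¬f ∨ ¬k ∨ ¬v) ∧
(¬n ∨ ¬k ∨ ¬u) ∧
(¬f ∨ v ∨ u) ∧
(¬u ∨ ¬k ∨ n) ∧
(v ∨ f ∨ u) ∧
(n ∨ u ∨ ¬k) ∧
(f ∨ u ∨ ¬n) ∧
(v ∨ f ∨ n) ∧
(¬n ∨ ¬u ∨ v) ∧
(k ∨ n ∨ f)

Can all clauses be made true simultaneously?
No

No, the formula is not satisfiable.

No assignment of truth values to the variables can make all 21 clauses true simultaneously.

The formula is UNSAT (unsatisfiable).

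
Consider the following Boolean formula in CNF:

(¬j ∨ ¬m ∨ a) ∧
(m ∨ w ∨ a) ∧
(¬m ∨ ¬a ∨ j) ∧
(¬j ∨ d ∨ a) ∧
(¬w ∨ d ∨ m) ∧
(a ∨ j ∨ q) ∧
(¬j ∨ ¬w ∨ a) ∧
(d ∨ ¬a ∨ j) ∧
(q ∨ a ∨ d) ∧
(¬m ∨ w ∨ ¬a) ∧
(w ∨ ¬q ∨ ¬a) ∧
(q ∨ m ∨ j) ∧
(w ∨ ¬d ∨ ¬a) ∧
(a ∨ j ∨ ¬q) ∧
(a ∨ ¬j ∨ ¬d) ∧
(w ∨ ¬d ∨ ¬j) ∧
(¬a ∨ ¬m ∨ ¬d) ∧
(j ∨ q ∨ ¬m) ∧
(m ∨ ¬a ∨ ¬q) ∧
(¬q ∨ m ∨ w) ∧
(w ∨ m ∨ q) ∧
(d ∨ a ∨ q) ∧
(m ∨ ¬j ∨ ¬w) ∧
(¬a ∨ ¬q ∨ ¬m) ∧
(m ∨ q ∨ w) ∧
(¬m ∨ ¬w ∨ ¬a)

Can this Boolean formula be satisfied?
No

No, the formula is not satisfiable.

No assignment of truth values to the variables can make all 26 clauses true simultaneously.

The formula is UNSAT (unsatisfiable).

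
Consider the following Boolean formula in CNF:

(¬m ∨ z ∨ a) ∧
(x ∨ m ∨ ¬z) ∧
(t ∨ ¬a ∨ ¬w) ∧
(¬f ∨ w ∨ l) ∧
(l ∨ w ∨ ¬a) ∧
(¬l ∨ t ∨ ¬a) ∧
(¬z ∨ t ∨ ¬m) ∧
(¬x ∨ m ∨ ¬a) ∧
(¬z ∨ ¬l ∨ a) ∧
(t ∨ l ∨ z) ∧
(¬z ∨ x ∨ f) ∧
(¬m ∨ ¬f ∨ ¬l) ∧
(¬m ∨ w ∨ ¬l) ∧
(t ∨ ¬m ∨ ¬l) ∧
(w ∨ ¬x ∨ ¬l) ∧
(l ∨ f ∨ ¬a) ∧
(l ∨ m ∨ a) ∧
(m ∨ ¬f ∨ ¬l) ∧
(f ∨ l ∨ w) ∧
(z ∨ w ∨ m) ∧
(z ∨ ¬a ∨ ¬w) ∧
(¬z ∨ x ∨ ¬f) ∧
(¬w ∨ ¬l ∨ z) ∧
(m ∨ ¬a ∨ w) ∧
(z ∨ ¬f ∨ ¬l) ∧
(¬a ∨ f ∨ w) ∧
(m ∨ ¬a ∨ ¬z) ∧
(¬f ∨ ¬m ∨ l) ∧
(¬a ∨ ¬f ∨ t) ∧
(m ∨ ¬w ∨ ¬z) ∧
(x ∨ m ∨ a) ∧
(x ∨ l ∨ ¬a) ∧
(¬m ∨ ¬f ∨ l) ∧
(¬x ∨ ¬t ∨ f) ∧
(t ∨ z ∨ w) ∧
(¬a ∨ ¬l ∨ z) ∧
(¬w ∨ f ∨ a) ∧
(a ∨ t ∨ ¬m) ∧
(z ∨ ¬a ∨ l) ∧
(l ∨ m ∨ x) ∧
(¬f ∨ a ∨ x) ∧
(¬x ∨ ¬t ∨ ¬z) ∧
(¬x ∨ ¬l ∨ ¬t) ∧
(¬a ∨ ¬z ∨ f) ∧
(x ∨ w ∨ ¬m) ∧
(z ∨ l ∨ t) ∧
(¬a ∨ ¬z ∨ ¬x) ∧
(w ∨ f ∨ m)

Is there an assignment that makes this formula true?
No

No, the formula is not satisfiable.

No assignment of truth values to the variables can make all 48 clauses true simultaneously.

The formula is UNSAT (unsatisfiable).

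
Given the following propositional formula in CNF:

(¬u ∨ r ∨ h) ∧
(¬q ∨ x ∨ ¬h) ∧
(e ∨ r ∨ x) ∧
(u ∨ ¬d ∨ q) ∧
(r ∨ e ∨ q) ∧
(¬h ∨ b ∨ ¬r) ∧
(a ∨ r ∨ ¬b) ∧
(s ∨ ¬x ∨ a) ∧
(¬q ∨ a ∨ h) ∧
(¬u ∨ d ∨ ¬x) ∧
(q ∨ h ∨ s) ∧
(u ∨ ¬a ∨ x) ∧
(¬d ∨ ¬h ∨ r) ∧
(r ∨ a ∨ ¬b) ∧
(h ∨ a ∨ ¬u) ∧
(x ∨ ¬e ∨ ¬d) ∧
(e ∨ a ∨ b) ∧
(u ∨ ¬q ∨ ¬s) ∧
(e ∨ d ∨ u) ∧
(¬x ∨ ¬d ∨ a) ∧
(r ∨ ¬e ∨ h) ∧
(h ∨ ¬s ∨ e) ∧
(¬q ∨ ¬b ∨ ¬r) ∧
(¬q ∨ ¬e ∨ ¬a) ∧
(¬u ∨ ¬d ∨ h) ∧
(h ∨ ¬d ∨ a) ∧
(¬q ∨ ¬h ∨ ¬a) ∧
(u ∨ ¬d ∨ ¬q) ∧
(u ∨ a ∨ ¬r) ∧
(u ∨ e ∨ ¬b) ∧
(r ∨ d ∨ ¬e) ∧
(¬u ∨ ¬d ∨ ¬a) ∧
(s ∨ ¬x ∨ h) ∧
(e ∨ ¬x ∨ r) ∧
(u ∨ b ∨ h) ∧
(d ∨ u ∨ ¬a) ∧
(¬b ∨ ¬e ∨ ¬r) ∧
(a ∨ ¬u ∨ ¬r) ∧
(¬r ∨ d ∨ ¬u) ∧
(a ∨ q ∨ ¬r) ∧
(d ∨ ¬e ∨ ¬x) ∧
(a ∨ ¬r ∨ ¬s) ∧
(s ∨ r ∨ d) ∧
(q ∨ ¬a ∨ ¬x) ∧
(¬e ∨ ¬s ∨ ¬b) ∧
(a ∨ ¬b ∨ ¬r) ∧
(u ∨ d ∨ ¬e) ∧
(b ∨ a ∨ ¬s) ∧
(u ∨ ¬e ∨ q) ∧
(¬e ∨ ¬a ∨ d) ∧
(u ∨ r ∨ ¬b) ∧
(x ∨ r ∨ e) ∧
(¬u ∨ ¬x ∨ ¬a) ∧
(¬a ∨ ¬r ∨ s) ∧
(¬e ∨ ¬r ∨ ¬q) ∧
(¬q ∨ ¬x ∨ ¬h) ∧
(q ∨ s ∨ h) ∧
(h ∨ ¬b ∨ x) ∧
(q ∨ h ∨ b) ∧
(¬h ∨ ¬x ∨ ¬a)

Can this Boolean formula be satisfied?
No

No, the formula is not satisfiable.

No assignment of truth values to the variables can make all 60 clauses true simultaneously.

The formula is UNSAT (unsatisfiable).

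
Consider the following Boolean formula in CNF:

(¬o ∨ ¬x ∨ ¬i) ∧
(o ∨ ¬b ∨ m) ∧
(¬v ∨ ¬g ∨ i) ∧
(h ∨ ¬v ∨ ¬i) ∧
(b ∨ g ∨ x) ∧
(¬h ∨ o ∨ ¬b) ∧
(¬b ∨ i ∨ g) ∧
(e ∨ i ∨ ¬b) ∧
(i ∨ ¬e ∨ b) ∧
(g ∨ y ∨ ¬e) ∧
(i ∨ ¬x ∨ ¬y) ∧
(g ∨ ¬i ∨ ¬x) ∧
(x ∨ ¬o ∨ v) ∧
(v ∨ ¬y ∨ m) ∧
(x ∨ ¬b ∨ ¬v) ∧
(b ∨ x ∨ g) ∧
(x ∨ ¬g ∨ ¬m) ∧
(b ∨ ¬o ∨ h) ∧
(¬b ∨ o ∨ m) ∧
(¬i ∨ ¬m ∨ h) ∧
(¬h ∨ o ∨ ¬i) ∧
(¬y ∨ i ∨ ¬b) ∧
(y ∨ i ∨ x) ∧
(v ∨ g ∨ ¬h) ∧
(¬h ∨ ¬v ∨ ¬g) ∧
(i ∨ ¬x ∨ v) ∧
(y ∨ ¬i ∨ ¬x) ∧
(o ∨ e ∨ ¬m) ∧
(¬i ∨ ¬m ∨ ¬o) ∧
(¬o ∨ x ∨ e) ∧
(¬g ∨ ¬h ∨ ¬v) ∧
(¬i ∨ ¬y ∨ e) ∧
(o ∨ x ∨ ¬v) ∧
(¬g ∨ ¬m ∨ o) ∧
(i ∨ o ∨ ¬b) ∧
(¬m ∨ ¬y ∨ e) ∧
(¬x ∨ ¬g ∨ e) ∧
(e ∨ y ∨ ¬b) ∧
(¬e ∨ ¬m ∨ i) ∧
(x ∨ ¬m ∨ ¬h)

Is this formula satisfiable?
Yes

Yes, the formula is satisfiable.

One satisfying assignment is: b=False, y=False, i=False, v=True, m=False, e=False, x=True, o=False, h=False, g=False

Verification: With this assignment, all 40 clauses evaluate to true.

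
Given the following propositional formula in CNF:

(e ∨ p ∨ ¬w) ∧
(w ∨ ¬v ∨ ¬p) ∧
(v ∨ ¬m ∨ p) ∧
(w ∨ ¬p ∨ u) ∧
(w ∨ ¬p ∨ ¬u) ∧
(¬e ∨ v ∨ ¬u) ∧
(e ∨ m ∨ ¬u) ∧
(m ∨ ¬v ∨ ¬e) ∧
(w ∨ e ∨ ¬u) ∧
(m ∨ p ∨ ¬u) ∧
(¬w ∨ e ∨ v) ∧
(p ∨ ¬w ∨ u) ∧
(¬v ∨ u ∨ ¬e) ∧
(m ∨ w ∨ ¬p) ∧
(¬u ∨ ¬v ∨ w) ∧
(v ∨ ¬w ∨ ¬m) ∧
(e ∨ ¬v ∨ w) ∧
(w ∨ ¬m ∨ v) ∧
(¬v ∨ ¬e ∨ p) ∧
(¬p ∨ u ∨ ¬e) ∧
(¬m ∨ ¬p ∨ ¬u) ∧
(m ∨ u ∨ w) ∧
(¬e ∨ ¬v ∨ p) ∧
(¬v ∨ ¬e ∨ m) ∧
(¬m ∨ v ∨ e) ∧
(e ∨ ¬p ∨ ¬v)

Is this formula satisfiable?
No

No, the formula is not satisfiable.

No assignment of truth values to the variables can make all 26 clauses true simultaneously.

The formula is UNSAT (unsatisfiable).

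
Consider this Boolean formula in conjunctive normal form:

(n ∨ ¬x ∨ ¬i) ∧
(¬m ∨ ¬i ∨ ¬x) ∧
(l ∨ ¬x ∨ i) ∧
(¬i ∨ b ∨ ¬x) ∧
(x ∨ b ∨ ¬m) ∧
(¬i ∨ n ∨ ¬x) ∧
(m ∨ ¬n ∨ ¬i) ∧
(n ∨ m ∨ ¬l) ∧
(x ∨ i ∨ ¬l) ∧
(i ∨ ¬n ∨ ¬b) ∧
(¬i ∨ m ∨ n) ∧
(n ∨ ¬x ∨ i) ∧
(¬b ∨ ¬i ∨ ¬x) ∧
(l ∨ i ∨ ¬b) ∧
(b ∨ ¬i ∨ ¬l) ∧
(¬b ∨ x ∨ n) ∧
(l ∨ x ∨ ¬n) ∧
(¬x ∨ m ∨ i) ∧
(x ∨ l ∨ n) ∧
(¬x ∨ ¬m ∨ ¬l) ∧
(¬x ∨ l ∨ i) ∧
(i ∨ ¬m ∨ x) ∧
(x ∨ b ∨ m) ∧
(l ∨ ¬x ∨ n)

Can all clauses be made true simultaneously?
Yes

Yes, the formula is satisfiable.

One satisfying assignment is: n=True, x=False, b=True, i=True, l=True, m=True

Verification: With this assignment, all 24 clauses evaluate to true.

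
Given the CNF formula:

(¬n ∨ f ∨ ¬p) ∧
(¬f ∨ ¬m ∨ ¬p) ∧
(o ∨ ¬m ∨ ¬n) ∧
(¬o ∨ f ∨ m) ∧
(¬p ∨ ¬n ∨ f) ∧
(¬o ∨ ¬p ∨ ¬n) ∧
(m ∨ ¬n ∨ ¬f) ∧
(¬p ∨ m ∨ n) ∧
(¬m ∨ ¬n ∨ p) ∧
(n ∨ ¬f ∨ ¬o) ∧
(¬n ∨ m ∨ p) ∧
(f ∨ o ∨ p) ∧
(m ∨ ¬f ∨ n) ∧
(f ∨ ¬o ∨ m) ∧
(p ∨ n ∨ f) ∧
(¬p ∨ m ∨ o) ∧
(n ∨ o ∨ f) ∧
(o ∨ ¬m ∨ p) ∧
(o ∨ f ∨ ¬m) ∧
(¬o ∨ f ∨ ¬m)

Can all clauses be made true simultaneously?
No

No, the formula is not satisfiable.

No assignment of truth values to the variables can make all 20 clauses true simultaneously.

The formula is UNSAT (unsatisfiable).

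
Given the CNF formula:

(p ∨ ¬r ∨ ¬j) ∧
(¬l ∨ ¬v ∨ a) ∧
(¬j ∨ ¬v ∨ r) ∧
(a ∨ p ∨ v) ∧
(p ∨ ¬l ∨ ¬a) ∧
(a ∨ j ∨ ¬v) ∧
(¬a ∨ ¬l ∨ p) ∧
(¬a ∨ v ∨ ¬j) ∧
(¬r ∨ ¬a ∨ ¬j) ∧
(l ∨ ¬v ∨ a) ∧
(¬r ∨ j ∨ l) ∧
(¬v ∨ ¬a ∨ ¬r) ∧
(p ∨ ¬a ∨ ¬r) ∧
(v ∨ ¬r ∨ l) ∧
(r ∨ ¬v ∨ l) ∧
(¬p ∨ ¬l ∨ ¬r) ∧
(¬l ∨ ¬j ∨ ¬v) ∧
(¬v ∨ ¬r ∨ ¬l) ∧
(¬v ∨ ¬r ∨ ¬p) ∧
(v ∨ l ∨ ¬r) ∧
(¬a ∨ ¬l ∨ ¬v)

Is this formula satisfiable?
Yes

Yes, the formula is satisfiable.

One satisfying assignment is: v=False, p=True, l=False, r=False, a=False, j=False

Verification: With this assignment, all 21 clauses evaluate to true.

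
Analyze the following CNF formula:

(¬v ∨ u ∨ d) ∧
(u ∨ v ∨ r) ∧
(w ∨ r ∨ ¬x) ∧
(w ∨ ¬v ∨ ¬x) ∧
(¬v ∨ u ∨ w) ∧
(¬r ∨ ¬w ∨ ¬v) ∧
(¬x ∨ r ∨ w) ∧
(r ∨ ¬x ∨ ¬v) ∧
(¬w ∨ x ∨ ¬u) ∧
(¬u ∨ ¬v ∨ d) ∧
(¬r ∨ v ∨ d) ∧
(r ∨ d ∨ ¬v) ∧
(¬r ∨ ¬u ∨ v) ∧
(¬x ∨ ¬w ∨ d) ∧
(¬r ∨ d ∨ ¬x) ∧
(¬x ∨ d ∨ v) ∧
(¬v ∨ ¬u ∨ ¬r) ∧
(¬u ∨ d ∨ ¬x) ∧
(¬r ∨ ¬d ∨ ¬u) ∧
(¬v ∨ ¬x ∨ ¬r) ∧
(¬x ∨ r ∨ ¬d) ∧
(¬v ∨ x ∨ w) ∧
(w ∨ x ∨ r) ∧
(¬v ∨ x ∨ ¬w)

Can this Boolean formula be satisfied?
Yes

Yes, the formula is satisfiable.

One satisfying assignment is: w=False, v=False, r=True, u=False, d=True, x=False

Verification: With this assignment, all 24 clauses evaluate to true.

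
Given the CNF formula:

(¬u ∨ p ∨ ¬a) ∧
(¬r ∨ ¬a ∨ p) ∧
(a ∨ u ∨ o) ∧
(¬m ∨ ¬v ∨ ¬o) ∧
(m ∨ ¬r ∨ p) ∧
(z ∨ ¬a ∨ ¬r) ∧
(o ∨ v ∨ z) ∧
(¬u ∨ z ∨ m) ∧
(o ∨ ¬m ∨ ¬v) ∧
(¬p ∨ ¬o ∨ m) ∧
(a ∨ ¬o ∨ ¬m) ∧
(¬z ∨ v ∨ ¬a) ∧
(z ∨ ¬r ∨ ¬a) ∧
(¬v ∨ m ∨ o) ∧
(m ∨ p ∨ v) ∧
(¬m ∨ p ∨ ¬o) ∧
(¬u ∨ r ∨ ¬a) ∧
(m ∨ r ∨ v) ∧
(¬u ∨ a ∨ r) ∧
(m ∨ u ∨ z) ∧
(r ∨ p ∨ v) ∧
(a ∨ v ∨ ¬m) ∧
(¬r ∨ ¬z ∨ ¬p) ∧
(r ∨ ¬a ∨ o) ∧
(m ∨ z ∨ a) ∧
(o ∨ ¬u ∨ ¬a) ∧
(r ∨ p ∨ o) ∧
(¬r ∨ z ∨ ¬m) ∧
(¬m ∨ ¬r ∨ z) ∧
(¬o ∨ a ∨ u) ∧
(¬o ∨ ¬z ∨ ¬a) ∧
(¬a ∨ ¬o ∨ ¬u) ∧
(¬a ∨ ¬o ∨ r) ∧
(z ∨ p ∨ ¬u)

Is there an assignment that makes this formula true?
No

No, the formula is not satisfiable.

No assignment of truth values to the variables can make all 34 clauses true simultaneously.

The formula is UNSAT (unsatisfiable).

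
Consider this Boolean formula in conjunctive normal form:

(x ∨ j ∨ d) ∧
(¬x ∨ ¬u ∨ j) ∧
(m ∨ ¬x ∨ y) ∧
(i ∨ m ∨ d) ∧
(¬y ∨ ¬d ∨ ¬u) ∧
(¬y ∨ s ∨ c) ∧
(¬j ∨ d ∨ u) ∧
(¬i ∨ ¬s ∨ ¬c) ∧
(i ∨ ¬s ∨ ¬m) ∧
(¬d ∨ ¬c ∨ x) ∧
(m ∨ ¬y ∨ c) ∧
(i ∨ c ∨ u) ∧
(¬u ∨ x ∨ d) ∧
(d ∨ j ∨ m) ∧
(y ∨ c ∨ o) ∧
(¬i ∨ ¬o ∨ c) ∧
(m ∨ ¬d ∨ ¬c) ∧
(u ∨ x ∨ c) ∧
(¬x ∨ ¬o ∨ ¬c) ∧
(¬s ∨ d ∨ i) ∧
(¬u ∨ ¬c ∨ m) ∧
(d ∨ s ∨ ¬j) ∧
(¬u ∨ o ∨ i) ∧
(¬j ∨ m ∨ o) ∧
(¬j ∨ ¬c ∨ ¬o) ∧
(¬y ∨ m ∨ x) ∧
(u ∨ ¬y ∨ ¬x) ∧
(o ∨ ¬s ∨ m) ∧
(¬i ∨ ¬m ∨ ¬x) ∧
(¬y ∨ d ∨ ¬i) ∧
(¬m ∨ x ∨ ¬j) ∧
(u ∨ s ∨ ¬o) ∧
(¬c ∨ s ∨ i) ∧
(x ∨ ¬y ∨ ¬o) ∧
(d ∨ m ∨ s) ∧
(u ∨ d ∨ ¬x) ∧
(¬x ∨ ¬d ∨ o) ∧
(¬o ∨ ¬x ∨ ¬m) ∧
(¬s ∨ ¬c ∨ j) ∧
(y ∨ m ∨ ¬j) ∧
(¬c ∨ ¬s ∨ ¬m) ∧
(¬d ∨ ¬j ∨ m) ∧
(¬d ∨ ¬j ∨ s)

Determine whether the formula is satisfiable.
Yes

Yes, the formula is satisfiable.

One satisfying assignment is: m=False, o=True, y=False, u=True, j=False, i=False, x=False, s=False, c=False, d=True

Verification: With this assignment, all 43 clauses evaluate to true.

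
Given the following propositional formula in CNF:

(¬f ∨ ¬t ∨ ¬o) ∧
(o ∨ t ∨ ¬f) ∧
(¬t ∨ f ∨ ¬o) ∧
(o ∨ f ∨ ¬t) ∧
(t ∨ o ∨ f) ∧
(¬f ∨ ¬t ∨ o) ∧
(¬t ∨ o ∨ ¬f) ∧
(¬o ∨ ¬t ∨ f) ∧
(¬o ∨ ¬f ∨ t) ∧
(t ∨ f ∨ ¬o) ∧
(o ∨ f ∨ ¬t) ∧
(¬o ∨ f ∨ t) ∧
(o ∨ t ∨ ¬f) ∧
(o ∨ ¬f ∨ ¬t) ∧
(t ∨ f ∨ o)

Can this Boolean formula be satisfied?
No

No, the formula is not satisfiable.

No assignment of truth values to the variables can make all 15 clauses true simultaneously.

The formula is UNSAT (unsatisfiable).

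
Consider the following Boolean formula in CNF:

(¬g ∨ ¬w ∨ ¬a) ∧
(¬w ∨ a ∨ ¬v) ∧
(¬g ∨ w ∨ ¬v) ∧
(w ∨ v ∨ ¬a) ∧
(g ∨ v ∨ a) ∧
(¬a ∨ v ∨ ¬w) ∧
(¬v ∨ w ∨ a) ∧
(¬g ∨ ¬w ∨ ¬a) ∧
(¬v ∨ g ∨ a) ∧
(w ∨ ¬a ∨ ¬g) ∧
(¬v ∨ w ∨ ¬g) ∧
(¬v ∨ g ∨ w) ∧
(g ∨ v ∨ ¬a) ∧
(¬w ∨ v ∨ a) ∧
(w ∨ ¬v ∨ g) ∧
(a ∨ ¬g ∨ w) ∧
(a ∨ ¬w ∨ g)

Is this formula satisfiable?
Yes

Yes, the formula is satisfiable.

One satisfying assignment is: v=True, w=True, a=True, g=False

Verification: With this assignment, all 17 clauses evaluate to true.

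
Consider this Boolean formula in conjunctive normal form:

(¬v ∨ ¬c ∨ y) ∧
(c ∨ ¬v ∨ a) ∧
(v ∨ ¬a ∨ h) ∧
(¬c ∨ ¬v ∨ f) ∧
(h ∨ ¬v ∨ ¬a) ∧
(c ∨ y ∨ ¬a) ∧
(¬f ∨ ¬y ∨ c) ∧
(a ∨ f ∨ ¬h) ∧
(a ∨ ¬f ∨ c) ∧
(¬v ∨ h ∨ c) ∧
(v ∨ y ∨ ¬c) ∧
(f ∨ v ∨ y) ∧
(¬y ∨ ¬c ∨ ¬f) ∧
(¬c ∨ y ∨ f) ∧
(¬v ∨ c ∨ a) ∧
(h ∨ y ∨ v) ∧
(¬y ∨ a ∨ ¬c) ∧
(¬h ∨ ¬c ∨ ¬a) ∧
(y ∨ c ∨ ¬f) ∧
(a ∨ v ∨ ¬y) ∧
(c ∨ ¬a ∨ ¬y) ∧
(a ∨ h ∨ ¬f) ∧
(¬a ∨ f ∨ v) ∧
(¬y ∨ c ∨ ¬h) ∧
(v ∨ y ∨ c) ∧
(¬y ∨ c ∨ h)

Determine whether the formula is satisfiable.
No

No, the formula is not satisfiable.

No assignment of truth values to the variables can make all 26 clauses true simultaneously.

The formula is UNSAT (unsatisfiable).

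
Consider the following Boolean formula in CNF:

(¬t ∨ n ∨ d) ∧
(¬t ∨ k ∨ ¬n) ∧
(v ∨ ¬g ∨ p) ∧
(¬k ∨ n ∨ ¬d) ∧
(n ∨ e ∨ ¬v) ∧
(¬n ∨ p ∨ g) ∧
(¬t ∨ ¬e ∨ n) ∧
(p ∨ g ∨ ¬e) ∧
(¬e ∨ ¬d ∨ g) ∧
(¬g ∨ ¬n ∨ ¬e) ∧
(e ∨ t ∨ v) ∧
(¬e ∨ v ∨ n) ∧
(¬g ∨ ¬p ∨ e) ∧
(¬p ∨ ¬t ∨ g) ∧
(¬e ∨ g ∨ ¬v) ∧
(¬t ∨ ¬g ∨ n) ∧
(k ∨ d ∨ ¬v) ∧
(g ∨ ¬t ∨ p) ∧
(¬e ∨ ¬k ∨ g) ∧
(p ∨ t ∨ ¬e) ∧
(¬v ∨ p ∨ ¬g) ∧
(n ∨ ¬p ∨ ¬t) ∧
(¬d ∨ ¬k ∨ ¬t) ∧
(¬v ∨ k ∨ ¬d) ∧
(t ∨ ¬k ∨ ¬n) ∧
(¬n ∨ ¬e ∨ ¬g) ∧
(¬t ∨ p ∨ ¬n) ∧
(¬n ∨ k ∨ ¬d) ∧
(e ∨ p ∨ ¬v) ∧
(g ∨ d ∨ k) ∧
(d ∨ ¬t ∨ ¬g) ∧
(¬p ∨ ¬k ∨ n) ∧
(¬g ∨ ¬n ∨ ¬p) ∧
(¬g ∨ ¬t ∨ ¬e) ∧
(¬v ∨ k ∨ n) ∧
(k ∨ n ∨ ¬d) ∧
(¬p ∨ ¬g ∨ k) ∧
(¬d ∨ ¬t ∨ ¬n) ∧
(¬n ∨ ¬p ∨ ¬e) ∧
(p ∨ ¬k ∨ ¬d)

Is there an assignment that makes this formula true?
No

No, the formula is not satisfiable.

No assignment of truth values to the variables can make all 40 clauses true simultaneously.

The formula is UNSAT (unsatisfiable).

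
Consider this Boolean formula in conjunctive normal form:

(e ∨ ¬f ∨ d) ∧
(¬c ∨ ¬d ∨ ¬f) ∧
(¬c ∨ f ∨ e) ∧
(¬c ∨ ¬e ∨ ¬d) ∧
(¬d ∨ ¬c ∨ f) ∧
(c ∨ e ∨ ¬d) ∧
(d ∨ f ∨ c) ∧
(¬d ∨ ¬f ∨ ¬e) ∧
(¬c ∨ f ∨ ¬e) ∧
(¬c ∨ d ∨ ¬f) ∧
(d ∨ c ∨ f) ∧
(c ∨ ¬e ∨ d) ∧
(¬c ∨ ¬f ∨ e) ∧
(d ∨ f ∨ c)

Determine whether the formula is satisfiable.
Yes

Yes, the formula is satisfiable.

One satisfying assignment is: d=True, c=False, e=True, f=False

Verification: With this assignment, all 14 clauses evaluate to true.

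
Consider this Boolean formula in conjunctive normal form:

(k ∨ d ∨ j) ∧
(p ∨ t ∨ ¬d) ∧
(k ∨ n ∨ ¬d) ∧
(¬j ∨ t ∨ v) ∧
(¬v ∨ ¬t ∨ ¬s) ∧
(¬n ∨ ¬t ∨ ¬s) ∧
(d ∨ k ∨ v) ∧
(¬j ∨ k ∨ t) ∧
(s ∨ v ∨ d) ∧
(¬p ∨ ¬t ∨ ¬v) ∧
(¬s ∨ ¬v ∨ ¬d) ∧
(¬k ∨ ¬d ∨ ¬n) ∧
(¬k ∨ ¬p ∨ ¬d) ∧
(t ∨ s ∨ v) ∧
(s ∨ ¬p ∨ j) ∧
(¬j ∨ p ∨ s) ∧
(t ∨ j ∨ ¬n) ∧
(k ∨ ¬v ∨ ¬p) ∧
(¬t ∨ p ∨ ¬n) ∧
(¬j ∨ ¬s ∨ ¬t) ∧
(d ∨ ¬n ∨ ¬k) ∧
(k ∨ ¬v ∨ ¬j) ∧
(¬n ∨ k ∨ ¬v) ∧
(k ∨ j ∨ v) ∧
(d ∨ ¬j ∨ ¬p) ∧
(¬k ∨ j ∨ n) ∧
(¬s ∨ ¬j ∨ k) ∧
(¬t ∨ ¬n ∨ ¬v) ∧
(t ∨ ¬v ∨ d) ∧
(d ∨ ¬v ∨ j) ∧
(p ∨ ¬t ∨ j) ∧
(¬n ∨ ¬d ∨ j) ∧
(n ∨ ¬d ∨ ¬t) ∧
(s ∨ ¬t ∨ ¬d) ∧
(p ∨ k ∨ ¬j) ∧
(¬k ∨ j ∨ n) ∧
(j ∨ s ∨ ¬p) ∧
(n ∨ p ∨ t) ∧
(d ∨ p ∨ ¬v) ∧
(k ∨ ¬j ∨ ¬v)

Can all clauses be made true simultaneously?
No

No, the formula is not satisfiable.

No assignment of truth values to the variables can make all 40 clauses true simultaneously.

The formula is UNSAT (unsatisfiable).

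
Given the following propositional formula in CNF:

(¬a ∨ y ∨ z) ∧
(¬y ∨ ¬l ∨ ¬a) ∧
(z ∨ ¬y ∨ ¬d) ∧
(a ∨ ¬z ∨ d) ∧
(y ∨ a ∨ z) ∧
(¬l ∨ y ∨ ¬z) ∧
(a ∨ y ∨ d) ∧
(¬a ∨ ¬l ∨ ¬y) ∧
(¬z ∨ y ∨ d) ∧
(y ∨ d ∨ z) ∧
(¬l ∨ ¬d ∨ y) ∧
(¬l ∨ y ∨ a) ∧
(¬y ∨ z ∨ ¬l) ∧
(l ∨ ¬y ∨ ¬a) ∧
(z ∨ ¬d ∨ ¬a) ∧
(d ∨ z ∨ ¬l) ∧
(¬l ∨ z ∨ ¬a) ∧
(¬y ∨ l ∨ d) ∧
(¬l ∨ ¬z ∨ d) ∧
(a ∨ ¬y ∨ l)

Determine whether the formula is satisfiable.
Yes

Yes, the formula is satisfiable.

One satisfying assignment is: l=False, d=True, y=False, a=True, z=True

Verification: With this assignment, all 20 clauses evaluate to true.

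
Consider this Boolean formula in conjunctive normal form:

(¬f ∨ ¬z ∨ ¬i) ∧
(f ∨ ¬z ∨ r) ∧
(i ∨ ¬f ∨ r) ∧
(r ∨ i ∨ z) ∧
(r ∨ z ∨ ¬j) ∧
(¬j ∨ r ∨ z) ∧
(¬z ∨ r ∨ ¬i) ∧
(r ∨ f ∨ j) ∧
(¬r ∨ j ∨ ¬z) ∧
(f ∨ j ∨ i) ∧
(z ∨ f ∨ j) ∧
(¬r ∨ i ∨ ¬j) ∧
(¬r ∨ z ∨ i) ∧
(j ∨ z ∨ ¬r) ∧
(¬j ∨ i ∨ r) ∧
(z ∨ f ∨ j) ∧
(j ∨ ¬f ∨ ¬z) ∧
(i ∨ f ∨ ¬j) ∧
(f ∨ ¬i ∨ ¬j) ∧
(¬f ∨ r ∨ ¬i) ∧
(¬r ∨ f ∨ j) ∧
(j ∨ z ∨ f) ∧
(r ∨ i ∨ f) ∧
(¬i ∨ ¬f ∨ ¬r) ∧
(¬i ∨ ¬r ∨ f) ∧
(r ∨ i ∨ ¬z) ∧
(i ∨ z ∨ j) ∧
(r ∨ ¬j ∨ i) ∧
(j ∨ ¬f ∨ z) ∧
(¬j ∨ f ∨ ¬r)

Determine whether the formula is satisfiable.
No

No, the formula is not satisfiable.

No assignment of truth values to the variables can make all 30 clauses true simultaneously.

The formula is UNSAT (unsatisfiable).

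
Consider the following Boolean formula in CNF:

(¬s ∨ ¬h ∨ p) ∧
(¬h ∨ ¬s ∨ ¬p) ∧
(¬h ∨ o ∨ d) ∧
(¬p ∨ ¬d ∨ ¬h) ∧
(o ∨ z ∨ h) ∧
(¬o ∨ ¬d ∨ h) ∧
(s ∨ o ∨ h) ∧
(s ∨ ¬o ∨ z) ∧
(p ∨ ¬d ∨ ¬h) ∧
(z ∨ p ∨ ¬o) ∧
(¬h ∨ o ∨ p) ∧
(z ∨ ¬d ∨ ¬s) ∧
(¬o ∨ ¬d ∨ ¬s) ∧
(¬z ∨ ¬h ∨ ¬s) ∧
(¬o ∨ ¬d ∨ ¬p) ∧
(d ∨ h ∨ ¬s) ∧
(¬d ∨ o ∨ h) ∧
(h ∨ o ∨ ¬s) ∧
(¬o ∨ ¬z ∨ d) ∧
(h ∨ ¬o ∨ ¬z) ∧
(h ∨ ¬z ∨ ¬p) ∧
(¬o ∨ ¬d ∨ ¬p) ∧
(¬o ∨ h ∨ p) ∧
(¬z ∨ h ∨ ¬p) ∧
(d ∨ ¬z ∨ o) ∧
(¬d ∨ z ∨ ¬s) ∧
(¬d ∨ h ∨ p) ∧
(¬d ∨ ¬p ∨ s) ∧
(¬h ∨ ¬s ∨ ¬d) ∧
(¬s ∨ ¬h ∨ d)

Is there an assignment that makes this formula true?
No

No, the formula is not satisfiable.

No assignment of truth values to the variables can make all 30 clauses true simultaneously.

The formula is UNSAT (unsatisfiable).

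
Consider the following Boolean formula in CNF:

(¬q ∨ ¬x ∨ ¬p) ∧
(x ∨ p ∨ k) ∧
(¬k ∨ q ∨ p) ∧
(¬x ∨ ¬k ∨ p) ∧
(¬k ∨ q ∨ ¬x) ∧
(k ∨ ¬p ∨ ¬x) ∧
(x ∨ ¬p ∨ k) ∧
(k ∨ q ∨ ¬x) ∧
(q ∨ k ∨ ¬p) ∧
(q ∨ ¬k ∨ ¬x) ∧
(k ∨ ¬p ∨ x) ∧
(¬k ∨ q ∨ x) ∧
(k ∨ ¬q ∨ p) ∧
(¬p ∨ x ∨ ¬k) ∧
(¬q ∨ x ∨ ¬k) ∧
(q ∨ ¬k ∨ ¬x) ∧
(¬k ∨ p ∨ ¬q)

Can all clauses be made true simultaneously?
No

No, the formula is not satisfiable.

No assignment of truth values to the variables can make all 17 clauses true simultaneously.

The formula is UNSAT (unsatisfiable).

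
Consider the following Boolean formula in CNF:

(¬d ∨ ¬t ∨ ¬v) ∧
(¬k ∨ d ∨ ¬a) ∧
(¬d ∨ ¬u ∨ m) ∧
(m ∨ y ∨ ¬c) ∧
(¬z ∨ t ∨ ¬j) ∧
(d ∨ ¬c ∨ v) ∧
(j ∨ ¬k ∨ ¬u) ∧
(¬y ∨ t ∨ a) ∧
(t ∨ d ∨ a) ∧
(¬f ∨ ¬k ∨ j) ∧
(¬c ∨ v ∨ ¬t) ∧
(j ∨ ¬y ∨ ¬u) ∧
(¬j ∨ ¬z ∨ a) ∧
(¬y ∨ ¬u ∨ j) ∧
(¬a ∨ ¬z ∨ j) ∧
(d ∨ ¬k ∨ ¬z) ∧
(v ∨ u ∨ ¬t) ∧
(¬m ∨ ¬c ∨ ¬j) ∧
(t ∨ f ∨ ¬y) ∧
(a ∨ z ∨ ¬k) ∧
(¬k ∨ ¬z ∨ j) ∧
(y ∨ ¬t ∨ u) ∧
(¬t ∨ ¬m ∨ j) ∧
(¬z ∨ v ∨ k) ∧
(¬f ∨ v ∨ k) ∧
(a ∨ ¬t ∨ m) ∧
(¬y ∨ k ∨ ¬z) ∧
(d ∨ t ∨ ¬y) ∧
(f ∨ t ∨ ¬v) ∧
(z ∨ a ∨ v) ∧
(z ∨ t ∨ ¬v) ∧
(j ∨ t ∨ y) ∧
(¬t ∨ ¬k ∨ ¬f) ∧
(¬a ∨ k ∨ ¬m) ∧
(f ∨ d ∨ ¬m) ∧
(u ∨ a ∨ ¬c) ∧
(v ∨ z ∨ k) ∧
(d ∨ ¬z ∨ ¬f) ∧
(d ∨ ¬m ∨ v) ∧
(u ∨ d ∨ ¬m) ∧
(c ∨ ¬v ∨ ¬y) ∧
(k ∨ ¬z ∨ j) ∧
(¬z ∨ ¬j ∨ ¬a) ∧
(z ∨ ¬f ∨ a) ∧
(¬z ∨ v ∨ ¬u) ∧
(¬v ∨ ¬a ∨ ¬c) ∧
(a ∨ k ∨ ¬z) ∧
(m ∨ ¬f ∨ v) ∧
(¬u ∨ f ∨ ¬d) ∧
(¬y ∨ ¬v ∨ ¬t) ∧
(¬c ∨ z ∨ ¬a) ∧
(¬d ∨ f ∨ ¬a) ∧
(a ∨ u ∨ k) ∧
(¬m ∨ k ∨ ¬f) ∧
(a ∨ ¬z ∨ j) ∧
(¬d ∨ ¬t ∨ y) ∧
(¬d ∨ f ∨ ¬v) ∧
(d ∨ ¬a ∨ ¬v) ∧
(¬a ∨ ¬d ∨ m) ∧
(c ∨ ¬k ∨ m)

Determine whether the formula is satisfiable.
Yes

Yes, the formula is satisfiable.

One satisfying assignment is: z=False, v=False, j=True, t=False, a=True, u=False, d=True, f=True, c=False, m=True, y=False, k=True

Verification: With this assignment, all 60 clauses evaluate to true.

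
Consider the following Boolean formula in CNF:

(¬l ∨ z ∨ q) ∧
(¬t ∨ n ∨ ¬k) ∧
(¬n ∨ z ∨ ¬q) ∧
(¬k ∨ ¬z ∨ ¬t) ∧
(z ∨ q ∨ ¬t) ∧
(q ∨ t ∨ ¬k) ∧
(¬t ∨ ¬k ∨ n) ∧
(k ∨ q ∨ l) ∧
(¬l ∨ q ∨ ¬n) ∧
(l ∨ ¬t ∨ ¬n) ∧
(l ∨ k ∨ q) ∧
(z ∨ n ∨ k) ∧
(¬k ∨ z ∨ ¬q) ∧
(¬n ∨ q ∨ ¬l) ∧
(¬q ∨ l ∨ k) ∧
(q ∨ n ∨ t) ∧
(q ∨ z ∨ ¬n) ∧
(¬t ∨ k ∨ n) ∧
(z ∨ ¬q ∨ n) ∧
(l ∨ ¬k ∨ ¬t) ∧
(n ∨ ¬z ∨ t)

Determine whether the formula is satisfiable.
Yes

Yes, the formula is satisfiable.

One satisfying assignment is: l=True, t=False, z=True, q=True, n=True, k=False

Verification: With this assignment, all 21 clauses evaluate to true.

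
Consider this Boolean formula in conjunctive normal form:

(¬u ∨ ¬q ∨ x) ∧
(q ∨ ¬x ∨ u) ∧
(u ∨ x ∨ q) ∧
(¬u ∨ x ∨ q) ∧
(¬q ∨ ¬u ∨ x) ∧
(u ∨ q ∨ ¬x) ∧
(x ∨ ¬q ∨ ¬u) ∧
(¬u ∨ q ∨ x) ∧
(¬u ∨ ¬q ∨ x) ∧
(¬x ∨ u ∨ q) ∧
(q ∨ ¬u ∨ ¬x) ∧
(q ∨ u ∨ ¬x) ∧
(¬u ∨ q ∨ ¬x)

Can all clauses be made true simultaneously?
Yes

Yes, the formula is satisfiable.

One satisfying assignment is: x=True, q=True, u=True

Verification: With this assignment, all 13 clauses evaluate to true.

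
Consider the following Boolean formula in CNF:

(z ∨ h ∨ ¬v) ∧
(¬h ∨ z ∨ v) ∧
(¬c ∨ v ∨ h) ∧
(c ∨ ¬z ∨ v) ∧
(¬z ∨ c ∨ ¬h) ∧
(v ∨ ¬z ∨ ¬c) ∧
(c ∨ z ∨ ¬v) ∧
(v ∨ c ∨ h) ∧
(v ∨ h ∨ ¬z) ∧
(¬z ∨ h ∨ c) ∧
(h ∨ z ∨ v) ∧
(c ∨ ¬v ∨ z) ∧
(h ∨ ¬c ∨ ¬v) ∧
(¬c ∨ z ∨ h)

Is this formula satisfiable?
Yes

Yes, the formula is satisfiable.

One satisfying assignment is: c=True, h=True, v=True, z=False

Verification: With this assignment, all 14 clauses evaluate to true.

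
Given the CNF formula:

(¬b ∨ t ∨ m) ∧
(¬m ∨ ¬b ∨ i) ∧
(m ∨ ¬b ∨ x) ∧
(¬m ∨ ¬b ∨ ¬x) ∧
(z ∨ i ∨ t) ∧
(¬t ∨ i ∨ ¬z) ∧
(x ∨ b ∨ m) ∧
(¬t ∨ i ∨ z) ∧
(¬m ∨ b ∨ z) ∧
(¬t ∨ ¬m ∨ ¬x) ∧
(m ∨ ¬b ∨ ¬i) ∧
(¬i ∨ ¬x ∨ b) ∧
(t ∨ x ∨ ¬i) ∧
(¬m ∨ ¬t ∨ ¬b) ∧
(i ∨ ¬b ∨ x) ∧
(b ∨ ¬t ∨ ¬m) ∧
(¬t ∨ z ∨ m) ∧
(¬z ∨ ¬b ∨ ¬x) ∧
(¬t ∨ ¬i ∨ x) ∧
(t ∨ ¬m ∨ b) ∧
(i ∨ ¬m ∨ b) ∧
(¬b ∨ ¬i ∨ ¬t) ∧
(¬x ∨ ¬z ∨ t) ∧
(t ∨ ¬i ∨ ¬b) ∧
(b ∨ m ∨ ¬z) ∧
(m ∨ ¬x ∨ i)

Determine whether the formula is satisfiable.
No

No, the formula is not satisfiable.

No assignment of truth values to the variables can make all 26 clauses true simultaneously.

The formula is UNSAT (unsatisfiable).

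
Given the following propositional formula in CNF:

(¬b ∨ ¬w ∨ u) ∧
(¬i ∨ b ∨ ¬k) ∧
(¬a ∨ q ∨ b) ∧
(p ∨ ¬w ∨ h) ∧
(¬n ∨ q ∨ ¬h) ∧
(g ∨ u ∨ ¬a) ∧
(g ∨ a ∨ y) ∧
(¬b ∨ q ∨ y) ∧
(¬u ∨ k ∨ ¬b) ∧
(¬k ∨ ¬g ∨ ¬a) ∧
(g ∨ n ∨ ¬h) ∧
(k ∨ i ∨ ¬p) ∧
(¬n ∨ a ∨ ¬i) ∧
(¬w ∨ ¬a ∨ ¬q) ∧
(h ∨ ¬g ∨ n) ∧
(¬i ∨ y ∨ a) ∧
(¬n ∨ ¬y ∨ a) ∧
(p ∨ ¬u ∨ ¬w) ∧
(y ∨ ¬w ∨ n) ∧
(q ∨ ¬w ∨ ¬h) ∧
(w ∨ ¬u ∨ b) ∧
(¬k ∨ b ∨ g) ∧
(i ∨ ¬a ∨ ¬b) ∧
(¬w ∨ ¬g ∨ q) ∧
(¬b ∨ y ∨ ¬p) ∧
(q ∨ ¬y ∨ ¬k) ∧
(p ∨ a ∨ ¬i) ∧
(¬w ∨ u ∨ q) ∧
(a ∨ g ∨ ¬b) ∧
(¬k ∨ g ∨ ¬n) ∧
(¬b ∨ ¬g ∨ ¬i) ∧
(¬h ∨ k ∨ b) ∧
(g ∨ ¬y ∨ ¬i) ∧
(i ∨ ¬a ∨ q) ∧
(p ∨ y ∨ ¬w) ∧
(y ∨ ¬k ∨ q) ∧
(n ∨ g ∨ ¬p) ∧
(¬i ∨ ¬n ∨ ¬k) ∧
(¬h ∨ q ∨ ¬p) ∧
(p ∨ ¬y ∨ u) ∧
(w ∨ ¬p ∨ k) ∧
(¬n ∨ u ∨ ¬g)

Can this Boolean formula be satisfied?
Yes

Yes, the formula is satisfiable.

One satisfying assignment is: h=False, k=True, n=False, u=True, a=True, g=False, b=True, i=True, q=True, y=False, p=False, w=False

Verification: With this assignment, all 42 clauses evaluate to true.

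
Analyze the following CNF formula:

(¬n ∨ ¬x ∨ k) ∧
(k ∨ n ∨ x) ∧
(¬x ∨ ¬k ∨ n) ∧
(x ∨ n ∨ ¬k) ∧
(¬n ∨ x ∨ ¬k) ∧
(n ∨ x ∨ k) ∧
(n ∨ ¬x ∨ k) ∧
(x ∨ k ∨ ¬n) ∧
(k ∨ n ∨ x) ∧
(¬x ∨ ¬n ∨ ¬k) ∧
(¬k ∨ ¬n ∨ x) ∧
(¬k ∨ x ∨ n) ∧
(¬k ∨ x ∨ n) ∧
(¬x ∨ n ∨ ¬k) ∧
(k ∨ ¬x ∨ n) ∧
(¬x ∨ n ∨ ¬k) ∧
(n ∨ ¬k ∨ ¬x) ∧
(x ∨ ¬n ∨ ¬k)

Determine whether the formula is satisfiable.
No

No, the formula is not satisfiable.

No assignment of truth values to the variables can make all 18 clauses true simultaneously.

The formula is UNSAT (unsatisfiable).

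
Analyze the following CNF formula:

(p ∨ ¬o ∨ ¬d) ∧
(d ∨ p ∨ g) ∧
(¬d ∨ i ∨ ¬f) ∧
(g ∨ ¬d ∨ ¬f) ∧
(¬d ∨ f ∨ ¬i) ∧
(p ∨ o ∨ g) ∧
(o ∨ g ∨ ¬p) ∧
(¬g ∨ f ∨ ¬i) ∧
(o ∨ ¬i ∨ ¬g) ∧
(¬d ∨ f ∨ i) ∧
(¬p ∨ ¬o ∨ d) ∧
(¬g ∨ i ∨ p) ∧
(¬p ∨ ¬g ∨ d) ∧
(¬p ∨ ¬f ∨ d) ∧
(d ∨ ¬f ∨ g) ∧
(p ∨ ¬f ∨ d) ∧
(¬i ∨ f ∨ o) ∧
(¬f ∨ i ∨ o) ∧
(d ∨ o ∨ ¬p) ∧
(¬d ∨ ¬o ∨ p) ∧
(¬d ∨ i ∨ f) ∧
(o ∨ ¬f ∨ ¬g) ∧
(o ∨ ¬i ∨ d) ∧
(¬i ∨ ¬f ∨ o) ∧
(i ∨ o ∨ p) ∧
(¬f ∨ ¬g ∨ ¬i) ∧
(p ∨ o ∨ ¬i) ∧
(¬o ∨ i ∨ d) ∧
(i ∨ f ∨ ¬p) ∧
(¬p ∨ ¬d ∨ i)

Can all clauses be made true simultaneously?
No

No, the formula is not satisfiable.

No assignment of truth values to the variables can make all 30 clauses true simultaneously.

The formula is UNSAT (unsatisfiable).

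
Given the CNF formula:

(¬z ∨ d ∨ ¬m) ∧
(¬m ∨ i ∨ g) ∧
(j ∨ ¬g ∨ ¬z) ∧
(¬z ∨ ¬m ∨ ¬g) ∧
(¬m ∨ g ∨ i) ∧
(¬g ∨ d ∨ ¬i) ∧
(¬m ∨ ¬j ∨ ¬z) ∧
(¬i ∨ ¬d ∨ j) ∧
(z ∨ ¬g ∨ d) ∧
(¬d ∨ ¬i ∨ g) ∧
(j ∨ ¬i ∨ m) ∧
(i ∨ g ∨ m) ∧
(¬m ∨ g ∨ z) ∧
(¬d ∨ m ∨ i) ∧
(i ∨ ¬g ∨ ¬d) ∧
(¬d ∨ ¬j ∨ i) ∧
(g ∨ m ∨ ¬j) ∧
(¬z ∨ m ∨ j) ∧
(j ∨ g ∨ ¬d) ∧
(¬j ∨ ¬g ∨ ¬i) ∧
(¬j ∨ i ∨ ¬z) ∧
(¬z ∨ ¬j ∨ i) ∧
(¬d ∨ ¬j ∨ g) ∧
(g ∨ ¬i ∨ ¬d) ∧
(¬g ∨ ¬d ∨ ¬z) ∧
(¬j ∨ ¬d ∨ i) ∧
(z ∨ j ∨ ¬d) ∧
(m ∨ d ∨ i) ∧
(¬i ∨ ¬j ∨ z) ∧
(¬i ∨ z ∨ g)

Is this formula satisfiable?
No

No, the formula is not satisfiable.

No assignment of truth values to the variables can make all 30 clauses true simultaneously.

The formula is UNSAT (unsatisfiable).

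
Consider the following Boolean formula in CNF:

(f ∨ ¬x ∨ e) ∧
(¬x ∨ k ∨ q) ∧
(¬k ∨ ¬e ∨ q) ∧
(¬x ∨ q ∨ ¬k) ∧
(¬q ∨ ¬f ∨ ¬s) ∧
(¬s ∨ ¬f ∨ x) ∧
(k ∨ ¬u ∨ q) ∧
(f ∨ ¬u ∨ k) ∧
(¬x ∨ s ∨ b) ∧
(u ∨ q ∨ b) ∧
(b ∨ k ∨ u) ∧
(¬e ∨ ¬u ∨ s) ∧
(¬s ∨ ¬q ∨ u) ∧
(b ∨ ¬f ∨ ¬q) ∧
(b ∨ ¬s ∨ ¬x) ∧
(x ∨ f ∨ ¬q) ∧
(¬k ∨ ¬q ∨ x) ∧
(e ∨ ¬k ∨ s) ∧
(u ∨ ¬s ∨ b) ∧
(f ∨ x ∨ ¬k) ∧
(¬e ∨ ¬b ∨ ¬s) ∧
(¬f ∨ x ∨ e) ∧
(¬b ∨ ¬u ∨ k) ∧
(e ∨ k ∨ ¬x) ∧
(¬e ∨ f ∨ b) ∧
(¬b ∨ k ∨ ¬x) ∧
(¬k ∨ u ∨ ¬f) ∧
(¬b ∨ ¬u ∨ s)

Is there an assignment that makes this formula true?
Yes

Yes, the formula is satisfiable.

One satisfying assignment is: u=False, q=True, e=True, x=False, s=False, k=False, b=True, f=True

Verification: With this assignment, all 28 clauses evaluate to true.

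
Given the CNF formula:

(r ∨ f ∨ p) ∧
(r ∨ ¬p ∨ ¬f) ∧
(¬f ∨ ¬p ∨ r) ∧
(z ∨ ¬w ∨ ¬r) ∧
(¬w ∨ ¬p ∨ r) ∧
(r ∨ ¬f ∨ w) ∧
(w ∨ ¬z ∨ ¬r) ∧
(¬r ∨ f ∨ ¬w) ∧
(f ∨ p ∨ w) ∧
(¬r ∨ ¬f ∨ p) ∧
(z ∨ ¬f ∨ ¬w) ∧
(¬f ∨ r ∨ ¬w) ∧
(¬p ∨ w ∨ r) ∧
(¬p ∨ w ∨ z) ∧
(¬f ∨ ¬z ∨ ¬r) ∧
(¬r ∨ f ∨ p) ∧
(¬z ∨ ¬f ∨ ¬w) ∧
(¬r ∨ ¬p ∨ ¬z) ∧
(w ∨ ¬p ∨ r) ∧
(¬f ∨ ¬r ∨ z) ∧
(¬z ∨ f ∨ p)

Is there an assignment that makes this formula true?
No

No, the formula is not satisfiable.

No assignment of truth values to the variables can make all 21 clauses true simultaneously.

The formula is UNSAT (unsatisfiable).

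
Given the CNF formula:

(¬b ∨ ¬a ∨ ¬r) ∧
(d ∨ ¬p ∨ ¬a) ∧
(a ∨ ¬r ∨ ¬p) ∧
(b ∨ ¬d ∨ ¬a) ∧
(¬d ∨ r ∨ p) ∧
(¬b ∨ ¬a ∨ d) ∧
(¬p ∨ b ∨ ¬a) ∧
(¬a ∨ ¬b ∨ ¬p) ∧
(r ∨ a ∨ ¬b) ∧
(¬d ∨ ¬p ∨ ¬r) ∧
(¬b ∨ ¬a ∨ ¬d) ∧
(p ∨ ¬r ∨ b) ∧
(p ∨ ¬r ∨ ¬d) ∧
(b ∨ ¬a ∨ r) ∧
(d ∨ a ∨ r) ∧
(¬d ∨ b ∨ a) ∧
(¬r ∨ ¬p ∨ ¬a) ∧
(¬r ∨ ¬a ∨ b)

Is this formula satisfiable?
Yes

Yes, the formula is satisfiable.

One satisfying assignment is: p=False, a=False, d=False, b=True, r=True

Verification: With this assignment, all 18 clauses evaluate to true.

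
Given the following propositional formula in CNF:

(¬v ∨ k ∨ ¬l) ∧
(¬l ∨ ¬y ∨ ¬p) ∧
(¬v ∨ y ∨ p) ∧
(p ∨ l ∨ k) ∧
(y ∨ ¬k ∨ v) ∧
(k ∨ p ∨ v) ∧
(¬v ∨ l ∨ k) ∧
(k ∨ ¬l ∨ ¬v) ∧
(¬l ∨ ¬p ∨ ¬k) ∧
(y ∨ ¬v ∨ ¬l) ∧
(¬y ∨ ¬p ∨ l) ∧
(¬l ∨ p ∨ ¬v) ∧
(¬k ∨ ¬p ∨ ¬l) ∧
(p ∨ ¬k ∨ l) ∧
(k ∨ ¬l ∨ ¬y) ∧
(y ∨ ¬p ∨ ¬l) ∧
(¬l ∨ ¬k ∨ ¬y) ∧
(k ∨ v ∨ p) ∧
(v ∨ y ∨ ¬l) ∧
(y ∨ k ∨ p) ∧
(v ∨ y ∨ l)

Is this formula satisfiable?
Yes

Yes, the formula is satisfiable.

One satisfying assignment is: v=True, k=True, p=True, l=False, y=False

Verification: With this assignment, all 21 clauses evaluate to true.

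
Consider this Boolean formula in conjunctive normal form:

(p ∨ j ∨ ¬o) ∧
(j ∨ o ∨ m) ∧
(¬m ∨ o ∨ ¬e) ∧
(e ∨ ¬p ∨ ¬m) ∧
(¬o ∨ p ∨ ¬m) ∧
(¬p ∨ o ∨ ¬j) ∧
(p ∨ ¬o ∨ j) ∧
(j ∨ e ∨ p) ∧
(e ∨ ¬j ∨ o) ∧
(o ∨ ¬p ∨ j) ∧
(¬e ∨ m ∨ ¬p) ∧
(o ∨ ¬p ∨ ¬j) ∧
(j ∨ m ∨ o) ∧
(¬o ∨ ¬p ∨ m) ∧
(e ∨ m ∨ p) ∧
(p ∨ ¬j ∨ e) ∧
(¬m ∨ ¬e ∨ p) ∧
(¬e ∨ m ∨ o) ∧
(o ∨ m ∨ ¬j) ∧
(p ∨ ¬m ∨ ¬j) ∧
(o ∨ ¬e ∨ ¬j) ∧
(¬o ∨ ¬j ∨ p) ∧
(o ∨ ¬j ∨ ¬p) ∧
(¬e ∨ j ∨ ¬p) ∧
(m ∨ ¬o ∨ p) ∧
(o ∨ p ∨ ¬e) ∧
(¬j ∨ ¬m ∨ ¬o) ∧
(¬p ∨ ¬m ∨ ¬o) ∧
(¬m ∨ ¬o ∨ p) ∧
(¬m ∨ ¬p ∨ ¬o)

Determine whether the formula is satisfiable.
No

No, the formula is not satisfiable.

No assignment of truth values to the variables can make all 30 clauses true simultaneously.

The formula is UNSAT (unsatisfiable).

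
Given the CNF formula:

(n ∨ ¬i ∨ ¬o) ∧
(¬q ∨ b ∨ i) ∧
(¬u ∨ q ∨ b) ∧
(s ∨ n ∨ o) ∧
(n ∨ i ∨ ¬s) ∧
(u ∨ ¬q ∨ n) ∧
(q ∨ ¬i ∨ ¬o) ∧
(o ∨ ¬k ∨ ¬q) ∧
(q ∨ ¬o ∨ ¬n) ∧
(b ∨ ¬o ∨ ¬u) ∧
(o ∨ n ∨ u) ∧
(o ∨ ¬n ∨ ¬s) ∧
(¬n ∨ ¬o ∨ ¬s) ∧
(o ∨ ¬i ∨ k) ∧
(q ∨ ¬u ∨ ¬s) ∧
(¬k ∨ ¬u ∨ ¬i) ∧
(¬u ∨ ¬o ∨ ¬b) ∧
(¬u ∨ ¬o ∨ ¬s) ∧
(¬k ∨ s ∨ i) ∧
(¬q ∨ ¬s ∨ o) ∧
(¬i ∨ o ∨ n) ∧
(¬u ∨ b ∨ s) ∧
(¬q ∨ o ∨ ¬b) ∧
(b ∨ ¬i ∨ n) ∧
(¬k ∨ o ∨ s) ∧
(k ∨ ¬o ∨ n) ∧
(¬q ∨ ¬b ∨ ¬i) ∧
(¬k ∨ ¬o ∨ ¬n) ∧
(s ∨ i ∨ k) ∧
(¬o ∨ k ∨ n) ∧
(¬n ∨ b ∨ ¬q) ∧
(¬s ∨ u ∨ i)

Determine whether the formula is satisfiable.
No

No, the formula is not satisfiable.

No assignment of truth values to the variables can make all 32 clauses true simultaneously.

The formula is UNSAT (unsatisfiable).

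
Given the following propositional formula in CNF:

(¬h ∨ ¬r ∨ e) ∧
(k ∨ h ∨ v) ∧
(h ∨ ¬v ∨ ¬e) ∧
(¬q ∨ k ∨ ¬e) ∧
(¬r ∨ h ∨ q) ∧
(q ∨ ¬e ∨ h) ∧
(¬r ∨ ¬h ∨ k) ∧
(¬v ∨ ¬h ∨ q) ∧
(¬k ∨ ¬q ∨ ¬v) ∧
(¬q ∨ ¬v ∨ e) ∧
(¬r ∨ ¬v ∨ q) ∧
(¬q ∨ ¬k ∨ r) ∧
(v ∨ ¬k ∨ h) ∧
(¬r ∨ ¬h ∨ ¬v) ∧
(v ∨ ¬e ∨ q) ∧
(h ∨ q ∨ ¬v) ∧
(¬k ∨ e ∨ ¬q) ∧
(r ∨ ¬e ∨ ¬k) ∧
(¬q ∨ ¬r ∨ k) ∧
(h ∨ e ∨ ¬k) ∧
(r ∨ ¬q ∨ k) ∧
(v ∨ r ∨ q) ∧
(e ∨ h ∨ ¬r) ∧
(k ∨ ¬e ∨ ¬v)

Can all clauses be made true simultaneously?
Yes

Yes, the formula is satisfiable.

One satisfying assignment is: r=True, v=False, q=True, e=True, k=True, h=True

Verification: With this assignment, all 24 clauses evaluate to true.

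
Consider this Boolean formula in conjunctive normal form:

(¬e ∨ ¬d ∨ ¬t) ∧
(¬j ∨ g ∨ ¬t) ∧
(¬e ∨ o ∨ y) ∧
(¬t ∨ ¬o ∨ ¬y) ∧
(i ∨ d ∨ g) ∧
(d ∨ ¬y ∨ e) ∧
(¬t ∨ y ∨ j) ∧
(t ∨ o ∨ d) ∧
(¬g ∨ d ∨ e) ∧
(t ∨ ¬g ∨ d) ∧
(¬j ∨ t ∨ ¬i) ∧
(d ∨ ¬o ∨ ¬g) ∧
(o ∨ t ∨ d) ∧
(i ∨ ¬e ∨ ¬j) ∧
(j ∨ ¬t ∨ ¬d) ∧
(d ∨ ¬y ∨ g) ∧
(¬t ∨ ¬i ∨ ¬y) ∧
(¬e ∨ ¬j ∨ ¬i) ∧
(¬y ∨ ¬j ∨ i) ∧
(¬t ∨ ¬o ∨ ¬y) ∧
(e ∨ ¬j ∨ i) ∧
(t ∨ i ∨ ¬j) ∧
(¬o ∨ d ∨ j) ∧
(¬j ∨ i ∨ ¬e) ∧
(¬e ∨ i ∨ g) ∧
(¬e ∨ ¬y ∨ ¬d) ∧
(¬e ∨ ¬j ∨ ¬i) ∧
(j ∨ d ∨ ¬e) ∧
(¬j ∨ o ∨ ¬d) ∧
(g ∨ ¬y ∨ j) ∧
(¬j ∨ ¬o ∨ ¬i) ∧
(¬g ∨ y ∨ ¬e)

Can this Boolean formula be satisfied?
Yes

Yes, the formula is satisfiable.

One satisfying assignment is: t=False, o=False, y=False, i=False, g=False, j=False, e=False, d=True

Verification: With this assignment, all 32 clauses evaluate to true.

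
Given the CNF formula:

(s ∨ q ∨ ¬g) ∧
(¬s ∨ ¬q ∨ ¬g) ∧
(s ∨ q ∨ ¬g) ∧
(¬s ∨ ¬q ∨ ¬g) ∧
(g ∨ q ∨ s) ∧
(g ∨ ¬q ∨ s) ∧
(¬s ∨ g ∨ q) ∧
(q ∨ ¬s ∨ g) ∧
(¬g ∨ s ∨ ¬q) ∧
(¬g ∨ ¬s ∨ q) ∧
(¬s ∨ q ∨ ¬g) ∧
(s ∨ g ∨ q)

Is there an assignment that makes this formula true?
Yes

Yes, the formula is satisfiable.

One satisfying assignment is: q=True, g=False, s=True

Verification: With this assignment, all 12 clauses evaluate to true.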